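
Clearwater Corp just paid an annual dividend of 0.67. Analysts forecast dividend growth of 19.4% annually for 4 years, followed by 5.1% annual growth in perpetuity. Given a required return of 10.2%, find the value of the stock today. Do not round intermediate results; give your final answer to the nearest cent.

22.32

D_1 = 0.79998
D_2 = 0.95518
D_3 = 1.14048
D_4 = 1.36173
Terminal value at year 4: TV = D_4×(1+g_2)/(r−g_2) = 1.43118/0.051 = 28.06239
P_0 = D_1/(1+r)^1 + D_2/(1+r)^2 + D_3/(1+r)^3 + D_4/(1+r)^4 + TV/(1+r)^4
    = 0.72593 + 0.78654 + 0.85220 + 0.92335 + 19.02822 = 22.31625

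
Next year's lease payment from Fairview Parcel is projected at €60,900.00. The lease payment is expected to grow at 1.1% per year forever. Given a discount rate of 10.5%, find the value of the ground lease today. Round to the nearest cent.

€647872.34

Growing perpetuity: P = D₁ / (r − g) = €60,900.0000 / (0.105 − 0.011) = €647,872.34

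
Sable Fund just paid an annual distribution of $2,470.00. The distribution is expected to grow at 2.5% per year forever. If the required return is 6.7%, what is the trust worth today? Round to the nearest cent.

D₁ = D₀ × (1 + g) = $2,470.00 × 1.025 = $2,531.7500
Growing perpetuity: P = D₁ / (r − g) = $2,531.7500 / (0.067 − 0.025) = $60,279.76

$60279.76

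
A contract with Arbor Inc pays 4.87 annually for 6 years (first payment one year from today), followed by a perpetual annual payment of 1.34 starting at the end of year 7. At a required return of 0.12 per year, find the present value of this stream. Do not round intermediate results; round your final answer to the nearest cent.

PV of 6-year annuity: 4.87 × [1 − (1+0.12)^−6] / 0.12 = 20.02255
Perpetuity value at year 6: 1.34 / 0.12 = 11.16667
PV of perpetuity: 11.16667 / (1+0.12)^6 = 5.65738
Total PV = 20.02255 + 5.65738 = 25.67993

25.68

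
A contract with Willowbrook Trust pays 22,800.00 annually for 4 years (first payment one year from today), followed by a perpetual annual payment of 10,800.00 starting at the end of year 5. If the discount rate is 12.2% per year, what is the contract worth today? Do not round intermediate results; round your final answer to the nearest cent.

124819.78

PV of 4-year annuity: 22,800.00 × [1 − (1+0.122)^−4] / 0.122 = 68960.86941
Perpetuity value at year 4: 10,800.00 / 0.122 = 88524.59016
PV of perpetuity: 88524.59016 / (1+0.122)^4 = 55858.91518
Total PV = 68960.86941 + 55858.91518 = 124819.78459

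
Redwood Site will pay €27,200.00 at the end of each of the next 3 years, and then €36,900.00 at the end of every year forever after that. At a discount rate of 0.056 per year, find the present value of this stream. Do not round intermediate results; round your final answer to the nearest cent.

€632807.27

PV of 3-year annuity: €27,200.00 × [1 − (1+0.056)^−3] / 0.056 = 73247.36692
Perpetuity value at year 3: €36,900.00 / 0.056 = 658928.57143
PV of perpetuity: 658928.57143 / (1+0.056)^3 = 559559.90086
Total PV = 73247.36692 + 559559.90086 = 632807.26778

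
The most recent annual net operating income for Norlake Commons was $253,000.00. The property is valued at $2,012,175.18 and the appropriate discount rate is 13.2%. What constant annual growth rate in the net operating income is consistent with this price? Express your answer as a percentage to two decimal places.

0.56%

P = D₀(1+g)/(r−g) ⇒ P(r−g) = D₀(1+g) ⇒ g(P+D₀) = P·r − D₀
g = (P·r − D₀)/(P + D₀) = ($2,012,175.18×0.132 − $253,000.00) / ($2,012,175.18 + $253,000.00) = 0.005566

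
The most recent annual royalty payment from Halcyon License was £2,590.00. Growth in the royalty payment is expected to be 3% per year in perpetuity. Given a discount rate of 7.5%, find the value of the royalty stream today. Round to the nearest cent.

D₁ = D₀ × (1 + g) = £2,590.00 × 1.03 = £2,667.7000
Growing perpetuity: P = D₁ / (r − g) = £2,667.7000 / (0.075 − 0.03) = £59,282.22

£59282.22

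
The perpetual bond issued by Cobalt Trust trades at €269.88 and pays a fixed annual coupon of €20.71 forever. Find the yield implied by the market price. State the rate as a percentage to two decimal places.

7.67%

P = C/r ⇒ r = C/P = €20.71/€269.88 = 0.076738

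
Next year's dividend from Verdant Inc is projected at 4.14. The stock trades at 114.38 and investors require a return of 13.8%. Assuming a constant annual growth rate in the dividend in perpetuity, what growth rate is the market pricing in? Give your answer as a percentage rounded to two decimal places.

P = D₁/(r−g) ⇒ g = r − D₁/P = 0.138 − 4.14/114.38 = 0.101805

10.18%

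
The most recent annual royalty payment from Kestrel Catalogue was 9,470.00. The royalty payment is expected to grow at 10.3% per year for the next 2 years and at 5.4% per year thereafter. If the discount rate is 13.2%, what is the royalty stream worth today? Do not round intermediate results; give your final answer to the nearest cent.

D_1 = 10445.41000
D_2 = 11521.28723
Terminal value at year 2: TV = D_2×(1+g_2)/(r−g_2) = 12143.43674/0.078 = 155685.08642
P_0 = D_1/(1+r)^1 + D_2/(1+r)^2 + TV/(1+r)^2
    = 9227.39399 + 8991.00316 + 121493.81190 = 139712.20905

139712.21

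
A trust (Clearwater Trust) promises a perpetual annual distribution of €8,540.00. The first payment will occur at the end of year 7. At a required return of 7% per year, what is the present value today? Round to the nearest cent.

€81293.75

Value at end of year 6: C / r = €8,540.00 / 0.07 = €122,000.0000
Discount to today: PV = €122,000.0000 / (1 + 0.07)^6 = €122,000.0000 / 1.500730 = €81,293.75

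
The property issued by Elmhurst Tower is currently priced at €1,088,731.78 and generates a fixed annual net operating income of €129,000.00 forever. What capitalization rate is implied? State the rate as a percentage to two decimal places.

11.85%

P = C/r ⇒ r = C/P = €129,000.00/€1,088,731.78 = 0.118486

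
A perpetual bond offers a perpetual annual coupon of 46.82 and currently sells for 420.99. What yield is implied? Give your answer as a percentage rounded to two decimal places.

P = C/r ⇒ r = C/P = 46.82/420.99 = 0.111214

11.12%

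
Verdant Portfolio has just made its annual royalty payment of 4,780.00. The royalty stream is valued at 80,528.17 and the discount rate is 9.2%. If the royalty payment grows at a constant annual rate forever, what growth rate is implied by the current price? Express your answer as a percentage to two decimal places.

3.08%

P = D₀(1+g)/(r−g) ⇒ P(r−g) = D₀(1+g) ⇒ g(P+D₀) = P·r − D₀
g = (P·r − D₀)/(P + D₀) = (80,528.17×0.092 − 4,780.00) / (80,528.17 + 4,780.00) = 0.030813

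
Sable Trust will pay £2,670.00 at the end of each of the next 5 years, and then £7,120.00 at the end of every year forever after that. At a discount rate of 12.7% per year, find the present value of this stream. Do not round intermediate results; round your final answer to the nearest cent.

PV of 5-year annuity: £2,670.00 × [1 − (1+0.127)^−5] / 0.127 = 9460.15785
Perpetuity value at year 5: £7,120.00 / 0.127 = 56062.99213
PV of perpetuity: 56062.99213 / (1+0.127)^5 = 30835.90453
Total PV = 9460.15785 + 30835.90453 = 40296.06238

£40296.06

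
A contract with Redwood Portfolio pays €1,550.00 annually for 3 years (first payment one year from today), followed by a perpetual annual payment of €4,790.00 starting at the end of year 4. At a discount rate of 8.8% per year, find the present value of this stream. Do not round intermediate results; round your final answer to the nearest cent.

€46201.10

PV of 3-year annuity: €1,550.00 × [1 − (1+0.088)^−3] / 0.088 = 3937.53409
Perpetuity value at year 3: €4,790.00 / 0.088 = 54431.81818
PV of perpetuity: 54431.81818 / (1+0.088)^3 = 42263.56767
Total PV = 3937.53409 + 42263.56767 = 46201.10176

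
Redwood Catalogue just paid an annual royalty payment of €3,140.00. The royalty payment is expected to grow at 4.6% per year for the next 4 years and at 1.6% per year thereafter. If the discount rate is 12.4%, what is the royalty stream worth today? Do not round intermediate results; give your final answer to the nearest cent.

D_1 = 3284.44000
D_2 = 3435.52424
D_3 = 3593.55836
D_4 = 3758.86204
Terminal value at year 4: TV = D_4×(1+g_2)/(r−g_2) = 3819.00383/0.108 = 35361.14659
P_0 = D_1/(1+r)^1 + D_2/(1+r)^2 + D_3/(1+r)^3 + D_4/(1+r)^4 + TV/(1+r)^4
    = 2922.09964 + 2719.32049 + 2530.61319 + 2355.00125 + 22154.45617 = 32681.49074

€32681.49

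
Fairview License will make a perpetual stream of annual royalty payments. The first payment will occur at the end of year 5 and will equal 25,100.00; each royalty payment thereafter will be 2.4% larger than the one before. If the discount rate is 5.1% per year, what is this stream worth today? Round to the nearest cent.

Value at end of year 4: C₁ / (r − g) = 25,100.00 / (0.051 − 0.024) = 929,629.6296
Discount to today: PV = 929,629.6296 / (1 + 0.051)^4 = 929,629.6296 / 1.220143 = 761,901.96

761901.96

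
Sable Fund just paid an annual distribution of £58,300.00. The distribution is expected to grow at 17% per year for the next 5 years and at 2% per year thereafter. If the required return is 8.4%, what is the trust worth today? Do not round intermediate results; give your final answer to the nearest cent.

£1729711.26

D_1 = 68211.00000
D_2 = 79806.87000
D_3 = 93374.03790
D_4 = 109247.62434
D_5 = 127819.72048
Terminal value at year 5: TV = D_5×(1+g_2)/(r−g_2) = 130376.11489/0.064 = 2037126.79517
P_0 = D_1/(1+r)^1 + D_2/(1+r)^2 + D_3/(1+r)^3 + D_4/(1+r)^4 + D_5/(1+r)^5 + TV/(1+r)^5
    = 62925.27675 + 67917.50351 + 73305.79253 + 79121.56574 + 85398.73793 + 1361042.38572 = 1729711.26217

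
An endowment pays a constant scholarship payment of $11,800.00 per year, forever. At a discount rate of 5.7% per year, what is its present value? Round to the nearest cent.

Level perpetuity: PV = C / r = $11,800.00 / 0.057 = $207,017.54

$207017.54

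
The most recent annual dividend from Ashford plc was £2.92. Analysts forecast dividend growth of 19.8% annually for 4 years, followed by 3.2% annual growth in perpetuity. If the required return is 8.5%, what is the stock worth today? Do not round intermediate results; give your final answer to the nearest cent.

£99.56

D_1 = 3.49816
D_2 = 4.19080
D_3 = 5.02057
D_4 = 6.01465
Terminal value at year 4: TV = D_4×(1+g_2)/(r−g_2) = 6.20712/0.053 = 117.11539
P_0 = D_1/(1+r)^1 + D_2/(1+r)^2 + D_3/(1+r)^3 + D_4/(1+r)^4 + TV/(1+r)^4
    = 3.22411 + 3.55989 + 3.93065 + 4.34001 + 84.50745 = 99.56212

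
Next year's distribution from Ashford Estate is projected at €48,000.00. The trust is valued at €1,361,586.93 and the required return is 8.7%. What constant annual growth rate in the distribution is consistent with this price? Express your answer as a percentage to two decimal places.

5.17%

P = D₁/(r−g) ⇒ g = r − D₁/P = 0.087 − €48,000.00/€1,361,586.93 = 0.051747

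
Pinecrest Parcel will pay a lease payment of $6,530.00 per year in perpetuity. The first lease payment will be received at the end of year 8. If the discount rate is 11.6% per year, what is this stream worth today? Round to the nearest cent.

Value at end of year 7: C / r = $6,530.00 / 0.116 = $56,293.1034
Discount to today: PV = $56,293.1034 / (1 + 0.116)^7 = $56,293.1034 / 2.156003 = $26,109.94

$26109.94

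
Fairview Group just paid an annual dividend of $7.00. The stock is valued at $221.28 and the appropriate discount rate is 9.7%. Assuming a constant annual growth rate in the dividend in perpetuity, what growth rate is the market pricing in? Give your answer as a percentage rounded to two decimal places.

P = D₀(1+g)/(r−g) ⇒ P(r−g) = D₀(1+g) ⇒ g(P+D₀) = P·r − D₀
g = (P·r − D₀)/(P + D₀) = ($221.28×0.097 − $7.00) / ($221.28 + $7.00) = 0.063361

6.34%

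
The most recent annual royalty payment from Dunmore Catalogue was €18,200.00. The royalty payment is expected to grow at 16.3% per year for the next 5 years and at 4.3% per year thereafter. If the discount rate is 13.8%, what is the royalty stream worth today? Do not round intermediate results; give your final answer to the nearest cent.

€319926.80

D_1 = 21166.60000
D_2 = 24616.75580
D_3 = 28629.28700
D_4 = 33295.86078
D_5 = 38723.08608
Terminal value at year 5: TV = D_5×(1+g_2)/(r−g_2) = 40388.17878/0.095 = 425138.72404
P_0 = D_1/(1+r)^1 + D_2/(1+r)^2 + D_3/(1+r)^3 + D_4/(1+r)^4 + D_5/(1+r)^5 + TV/(1+r)^5
    = 18599.82425 + 19008.43199 + 19426.01617 + 19852.77400 + 20288.90700 + 222750.84206 = 319926.79547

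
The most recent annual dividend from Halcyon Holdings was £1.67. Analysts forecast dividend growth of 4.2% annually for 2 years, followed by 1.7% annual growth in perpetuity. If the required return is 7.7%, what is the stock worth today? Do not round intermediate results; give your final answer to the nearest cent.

£29.68

D_1 = 1.74014
D_2 = 1.81323
Terminal value at year 2: TV = D_2×(1+g_2)/(r−g_2) = 1.84405/0.06 = 30.73418
P_0 = D_1/(1+r)^1 + D_2/(1+r)^2 + TV/(1+r)^2
    = 1.61573 + 1.56322 + 26.49660 = 29.67555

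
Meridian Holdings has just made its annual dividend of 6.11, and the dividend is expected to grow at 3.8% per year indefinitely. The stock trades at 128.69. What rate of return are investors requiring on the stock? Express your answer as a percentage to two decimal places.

8.73%

D₁ = 6.11 × 1.038 = 6.3422
P = D₁/(r − g) ⇒ r = D₁/P + g = 6.3422/128.69 + 0.038 = 0.049283 + 0.038 = 0.087283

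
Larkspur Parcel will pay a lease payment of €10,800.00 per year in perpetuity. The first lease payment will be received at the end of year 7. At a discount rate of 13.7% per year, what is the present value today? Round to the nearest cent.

Value at end of year 6: C / r = €10,800.00 / 0.137 = €78,832.1168
Discount to today: PV = €78,832.1168 / (1 + 0.137)^6 = €78,832.1168 / 2.160542 = €36,487.19

€36487.19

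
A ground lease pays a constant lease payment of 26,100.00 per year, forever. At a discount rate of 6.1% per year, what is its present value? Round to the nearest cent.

427868.85

Level perpetuity: PV = C / r = 26,100.00 / 0.061 = 427,868.85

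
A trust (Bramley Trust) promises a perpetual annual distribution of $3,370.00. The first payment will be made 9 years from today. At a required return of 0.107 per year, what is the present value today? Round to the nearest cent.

Value at end of year 8: C / r = $3,370.00 / 0.107 = $31,495.3271
Discount to today: PV = $31,495.3271 / (1 + 0.107)^8 = $31,495.3271 / 2.255179 = $13,965.78

$13965.78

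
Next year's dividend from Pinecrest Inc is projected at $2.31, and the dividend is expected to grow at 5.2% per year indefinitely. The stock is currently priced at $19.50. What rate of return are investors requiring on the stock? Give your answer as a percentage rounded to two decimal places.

P = D₁/(r − g) ⇒ r = D₁/P + g = $2.3100/$19.50 + 0.052 = 0.118462 + 0.052 = 0.170462

17.05%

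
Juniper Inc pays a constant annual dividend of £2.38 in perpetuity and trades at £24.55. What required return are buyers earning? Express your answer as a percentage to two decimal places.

9.69%

P = C/r ⇒ r = C/P = £2.38/£24.55 = 0.096945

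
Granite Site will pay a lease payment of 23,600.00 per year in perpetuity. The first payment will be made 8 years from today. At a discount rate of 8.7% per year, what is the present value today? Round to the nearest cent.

151281.54

Value at end of year 7: C / r = 23,600.00 / 0.087 = 271,264.3678
Discount to today: PV = 271,264.3678 / (1 + 0.087)^7 = 271,264.3678 / 1.793109 = 151,281.54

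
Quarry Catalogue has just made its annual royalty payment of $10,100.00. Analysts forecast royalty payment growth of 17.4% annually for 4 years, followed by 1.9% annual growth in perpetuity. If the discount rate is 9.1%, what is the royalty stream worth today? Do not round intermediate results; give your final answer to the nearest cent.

D_1 = 11857.40000
D_2 = 13920.58760
D_3 = 16342.76984
D_4 = 19186.41179
Terminal value at year 4: TV = D_4×(1+g_2)/(r−g_2) = 19550.95362/0.072 = 271541.02249
P_0 = D_1/(1+r)^1 + D_2/(1+r)^2 + D_3/(1+r)^3 + D_4/(1+r)^4 + TV/(1+r)^4
    = 10868.37764 + 11695.21113 + 12584.94763 + 13542.37261 + 191662.19018 = 240353.09919

$240353.10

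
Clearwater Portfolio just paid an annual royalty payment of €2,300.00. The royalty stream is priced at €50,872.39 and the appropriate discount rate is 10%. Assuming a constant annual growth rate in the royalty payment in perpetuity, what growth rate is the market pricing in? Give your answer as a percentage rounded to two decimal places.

P = D₀(1+g)/(r−g) ⇒ P(r−g) = D₀(1+g) ⇒ g(P+D₀) = P·r − D₀
g = (P·r − D₀)/(P + D₀) = (€50,872.39×0.1 − €2,300.00) / (€50,872.39 + €2,300.00) = 0.052419

5.24%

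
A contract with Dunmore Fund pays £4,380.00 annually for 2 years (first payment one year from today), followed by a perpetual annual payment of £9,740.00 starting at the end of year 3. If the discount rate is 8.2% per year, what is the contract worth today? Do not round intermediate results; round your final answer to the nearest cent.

£109248.34

PV of 2-year annuity: £4,380.00 × [1 − (1+0.082)^−2] / 0.082 = 7789.33378
Perpetuity value at year 2: £9,740.00 / 0.082 = 118780.48780
PV of perpetuity: 118780.48780 / (1+0.082)^2 = 101459.00127
Total PV = 7789.33378 + 101459.00127 = 109248.33505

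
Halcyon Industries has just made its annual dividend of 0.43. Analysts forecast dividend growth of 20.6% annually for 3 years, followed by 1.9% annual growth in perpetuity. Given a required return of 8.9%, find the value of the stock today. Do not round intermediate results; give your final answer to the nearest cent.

D_1 = 0.51858
D_2 = 0.62541
D_3 = 0.75424
Terminal value at year 3: TV = D_3×(1+g_2)/(r−g_2) = 0.76857/0.07 = 10.97960
P_0 = D_1/(1+r)^1 + D_2/(1+r)^2 + D_3/(1+r)^3 + TV/(1+r)^3
    = 0.47620 + 0.52736 + 0.58402 + 8.50164 = 10.08922

10.09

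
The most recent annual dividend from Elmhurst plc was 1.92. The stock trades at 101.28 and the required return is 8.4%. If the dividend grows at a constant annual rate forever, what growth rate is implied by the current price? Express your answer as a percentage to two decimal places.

6.38%

P = D₀(1+g)/(r−g) ⇒ P(r−g) = D₀(1+g) ⇒ g(P+D₀) = P·r − D₀
g = (P·r − D₀)/(P + D₀) = (101.28×0.084 − 1.92) / (101.28 + 1.92) = 0.063833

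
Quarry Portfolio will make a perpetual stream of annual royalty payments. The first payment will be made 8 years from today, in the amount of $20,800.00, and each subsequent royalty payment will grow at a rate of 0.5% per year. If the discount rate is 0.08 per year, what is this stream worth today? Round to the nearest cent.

Value at end of year 7: C₁ / (r − g) = $20,800.00 / (0.08 − 0.005) = $277,333.3333
Discount to today: PV = $277,333.3333 / (1 + 0.08)^7 = $277,333.3333 / 1.713824 = $161,821.34

$161821.34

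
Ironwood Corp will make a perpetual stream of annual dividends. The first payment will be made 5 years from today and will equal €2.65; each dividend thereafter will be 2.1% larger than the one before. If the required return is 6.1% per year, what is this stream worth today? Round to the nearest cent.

Value at end of year 4: C₁ / (r − g) = €2.65 / (0.061 − 0.021) = €66.2500
Discount to today: PV = €66.2500 / (1 + 0.061)^4 = €66.2500 / 1.267248 = €52.28

€52.28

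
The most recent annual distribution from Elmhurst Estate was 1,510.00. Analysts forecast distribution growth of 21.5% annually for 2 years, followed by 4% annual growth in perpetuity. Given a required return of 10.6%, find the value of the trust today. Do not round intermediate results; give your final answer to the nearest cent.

32196.10

D_1 = 1834.65000
D_2 = 2229.09975
Terminal value at year 2: TV = D_2×(1+g_2)/(r−g_2) = 2318.26374/0.066 = 35125.20818
P_0 = D_1/(1+r)^1 + D_2/(1+r)^2 + TV/(1+r)^2
    = 1658.81555 + 1822.29737 + 28714.98892 = 32196.10184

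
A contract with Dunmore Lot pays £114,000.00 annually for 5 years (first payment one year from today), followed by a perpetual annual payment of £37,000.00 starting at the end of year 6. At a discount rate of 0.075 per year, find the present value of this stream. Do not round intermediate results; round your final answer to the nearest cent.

PV of 5-year annuity: £114,000.00 × [1 − (1+0.075)^−5] / 0.075 = 461230.87883
Perpetuity value at year 5: £37,000.00 / 0.075 = 493333.33333
PV of perpetuity: 493333.33333 / (1+0.075)^5 = 343635.59196
Total PV = 461230.87883 + 343635.59196 = 804866.47079

£804866.47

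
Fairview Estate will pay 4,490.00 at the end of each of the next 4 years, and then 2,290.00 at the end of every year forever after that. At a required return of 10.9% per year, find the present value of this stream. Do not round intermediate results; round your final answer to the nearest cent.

27849.15

PV of 4-year annuity: 4,490.00 × [1 − (1+0.109)^−4] / 0.109 = 13959.77515
Perpetuity value at year 4: 2,290.00 / 0.109 = 21009.17431
PV of perpetuity: 21009.17431 / (1+0.109)^4 = 13889.37808
Total PV = 13959.77515 + 13889.37808 = 27849.15323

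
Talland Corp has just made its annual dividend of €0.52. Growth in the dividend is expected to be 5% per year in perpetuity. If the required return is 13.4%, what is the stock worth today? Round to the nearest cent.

D₁ = D₀ × (1 + g) = €0.52 × 1.05 = €0.5460
Growing perpetuity: P = D₁ / (r − g) = €0.5460 / (0.134 − 0.05) = €6.50

€6.50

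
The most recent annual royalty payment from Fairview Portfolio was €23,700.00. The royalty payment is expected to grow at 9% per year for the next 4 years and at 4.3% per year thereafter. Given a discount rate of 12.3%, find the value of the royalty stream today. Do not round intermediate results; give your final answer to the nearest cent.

D_1 = 25833.00000
D_2 = 28157.97000
D_3 = 30692.18730
D_4 = 33454.48416
Terminal value at year 4: TV = D_4×(1+g_2)/(r−g_2) = 34893.02698/0.08 = 436162.83720
P_0 = D_1/(1+r)^1 + D_2/(1+r)^2 + D_3/(1+r)^3 + D_4/(1+r)^4 + TV/(1+r)^4
    = 23003.56189 + 22327.58901 + 21671.47998 + 21034.65110 + 274239.26367 = 362276.54564

€362276.55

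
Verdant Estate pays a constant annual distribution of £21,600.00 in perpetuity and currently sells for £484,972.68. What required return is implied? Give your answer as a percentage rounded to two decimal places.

4.45%

P = C/r ⇒ r = C/P = £21,600.00/£484,972.68 = 0.044539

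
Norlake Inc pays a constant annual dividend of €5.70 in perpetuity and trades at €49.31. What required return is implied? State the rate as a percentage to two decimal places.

P = C/r ⇒ r = C/P = €5.70/€49.31 = 0.115595

11.56%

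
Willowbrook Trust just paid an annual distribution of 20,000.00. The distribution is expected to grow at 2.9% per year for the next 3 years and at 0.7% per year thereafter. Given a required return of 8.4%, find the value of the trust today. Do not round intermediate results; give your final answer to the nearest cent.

D_1 = 20580.00000
D_2 = 21176.82000
D_3 = 21790.94778
Terminal value at year 3: TV = D_3×(1+g_2)/(r−g_2) = 21943.48441/0.077 = 284980.31707
P_0 = D_1/(1+r)^1 + D_2/(1+r)^2 + D_3/(1+r)^3 + TV/(1+r)^3
    = 18985.23985 + 18021.96661 + 17107.56794 + 223731.44043 = 277846.21483

277846.21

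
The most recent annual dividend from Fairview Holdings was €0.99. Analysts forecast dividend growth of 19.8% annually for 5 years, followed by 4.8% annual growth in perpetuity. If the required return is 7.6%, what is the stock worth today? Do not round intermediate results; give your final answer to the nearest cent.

€70.31

D_1 = 1.18602
D_2 = 1.42085
D_3 = 1.70218
D_4 = 2.03921
D_5 = 2.44298
Terminal value at year 5: TV = D_5×(1+g_2)/(r−g_2) = 2.56024/0.028 = 91.43712
P_0 = D_1/(1+r)^1 + D_2/(1+r)^2 + D_3/(1+r)^3 + D_4/(1+r)^4 + D_5/(1+r)^5 + TV/(1+r)^5
    = 1.10225 + 1.22723 + 1.36637 + 1.52129 + 1.69378 + 63.39590 = 70.30683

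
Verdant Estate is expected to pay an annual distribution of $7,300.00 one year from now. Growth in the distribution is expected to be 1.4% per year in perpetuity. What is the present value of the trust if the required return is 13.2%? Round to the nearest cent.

$61864.41

Growing perpetuity: P = D₁ / (r − g) = $7,300.0000 / (0.132 − 0.014) = $61,864.41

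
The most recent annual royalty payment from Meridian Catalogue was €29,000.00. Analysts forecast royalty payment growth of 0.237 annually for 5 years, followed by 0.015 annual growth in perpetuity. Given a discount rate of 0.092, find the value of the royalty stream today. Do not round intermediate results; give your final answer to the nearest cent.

€927092.34

D_1 = 35873.00000
D_2 = 44374.90100
D_3 = 54891.75254
D_4 = 67901.09789
D_5 = 83993.65809
Terminal value at year 5: TV = D_5×(1+g_2)/(r−g_2) = 85253.56296/0.077 = 1107189.12934
P_0 = D_1/(1+r)^1 + D_2/(1+r)^2 + D_3/(1+r)^3 + D_4/(1+r)^4 + D_5/(1+r)^5 + TV/(1+r)^5
    = 32850.73260 + 37212.78043 + 42154.03790 + 47751.41473 + 54092.03299 + 713031.34391 = 927092.34255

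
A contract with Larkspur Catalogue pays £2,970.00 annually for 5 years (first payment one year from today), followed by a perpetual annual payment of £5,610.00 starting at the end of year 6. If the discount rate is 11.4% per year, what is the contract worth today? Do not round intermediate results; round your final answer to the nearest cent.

£39550.75

PV of 5-year annuity: £2,970.00 × [1 − (1+0.114)^−5] / 0.114 = 10867.25229
Perpetuity value at year 5: £5,610.00 / 0.114 = 49210.52632
PV of perpetuity: 49210.52632 / (1+0.114)^5 = 28683.49421
Total PV = 10867.25229 + 28683.49421 = 39550.74650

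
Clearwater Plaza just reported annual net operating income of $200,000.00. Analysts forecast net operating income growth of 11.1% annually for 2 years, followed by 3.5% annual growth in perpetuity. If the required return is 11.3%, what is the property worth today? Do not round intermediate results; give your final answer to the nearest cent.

$3043239.57

D_1 = 222200.00000
D_2 = 246864.20000
Terminal value at year 2: TV = D_2×(1+g_2)/(r−g_2) = 255504.44700/0.078 = 3275698.03846
P_0 = D_1/(1+r)^1 + D_2/(1+r)^2 + TV/(1+r)^2
    = 199640.61096 + 199281.86773 + 2644317.09097 = 3043239.56965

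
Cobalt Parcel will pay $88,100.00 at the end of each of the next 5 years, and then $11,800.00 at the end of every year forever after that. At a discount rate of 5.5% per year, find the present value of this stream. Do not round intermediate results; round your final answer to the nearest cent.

$540368.16

PV of 5-year annuity: $88,100.00 × [1 − (1+0.055)^−5] / 0.055 = 376212.06230
Perpetuity value at year 5: $11,800.00 / 0.055 = 214545.45455
PV of perpetuity: 214545.45455 / (1+0.055)^5 = 164156.09773
Total PV = 376212.06230 + 164156.09773 = 540368.16004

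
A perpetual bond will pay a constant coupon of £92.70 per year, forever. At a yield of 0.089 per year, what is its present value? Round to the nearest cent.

£1041.57

Level perpetuity: PV = C / r = £92.70 / 0.089 = £1,041.57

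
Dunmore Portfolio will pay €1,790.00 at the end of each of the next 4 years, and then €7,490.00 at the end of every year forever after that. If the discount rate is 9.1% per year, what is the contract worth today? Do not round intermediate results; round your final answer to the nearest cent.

PV of 4-year annuity: €1,790.00 × [1 − (1+0.091)^−4] / 0.091 = 5786.39261
Perpetuity value at year 4: €7,490.00 / 0.091 = 82307.69231
PV of perpetuity: 82307.69231 / (1+0.091)^4 = 58095.35676
Total PV = 5786.39261 + 58095.35676 = 63881.74937

€63881.75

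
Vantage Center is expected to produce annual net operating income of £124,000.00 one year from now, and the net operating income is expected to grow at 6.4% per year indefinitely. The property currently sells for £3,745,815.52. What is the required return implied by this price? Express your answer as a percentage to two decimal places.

P = D₁/(r − g) ⇒ r = D₁/P + g = £124,000.0000/£3,745,815.52 + 0.064 = 0.033104 + 0.064 = 0.097104

9.71%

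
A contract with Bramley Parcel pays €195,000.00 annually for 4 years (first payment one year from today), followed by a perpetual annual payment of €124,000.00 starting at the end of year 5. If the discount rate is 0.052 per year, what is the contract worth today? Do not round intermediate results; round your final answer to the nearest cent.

PV of 4-year annuity: €195,000.00 × [1 − (1+0.052)^−4] / 0.052 = 688259.99721
Perpetuity value at year 4: €124,000.00 / 0.052 = 2384615.38462
PV of perpetuity: 2384615.38462 / (1+0.052)^4 = 1946952.61716
Total PV = 688259.99721 + 1946952.61716 = 2635212.61437

€2635212.61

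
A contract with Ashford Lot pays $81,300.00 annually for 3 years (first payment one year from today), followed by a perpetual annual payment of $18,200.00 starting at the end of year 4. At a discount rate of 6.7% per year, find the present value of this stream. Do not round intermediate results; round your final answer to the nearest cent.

PV of 3-year annuity: $81,300.00 × [1 − (1+0.067)^−3] / 0.067 = 214531.75137
Perpetuity value at year 3: $18,200.00 / 0.067 = 271641.79104
PV of perpetuity: 271641.79104 / (1+0.067)^3 = 223616.23293
Total PV = 214531.75137 + 223616.23293 = 438147.98429

$438147.98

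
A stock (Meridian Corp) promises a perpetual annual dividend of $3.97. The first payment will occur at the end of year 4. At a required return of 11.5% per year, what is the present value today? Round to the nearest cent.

Value at end of year 3: C / r = $3.97 / 0.115 = $34.5217
Discount to today: PV = $34.5217 / (1 + 0.115)^3 = $34.5217 / 1.386196 = $24.90

$24.90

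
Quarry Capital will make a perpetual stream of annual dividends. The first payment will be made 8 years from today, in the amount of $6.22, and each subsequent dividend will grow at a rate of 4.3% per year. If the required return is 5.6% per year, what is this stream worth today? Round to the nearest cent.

Value at end of year 7: C₁ / (r − g) = $6.22 / (0.056 − 0.043) = $478.4615
Discount to today: PV = $478.4615 / (1 + 0.056)^7 = $478.4615 / 1.464359 = $326.74

$326.74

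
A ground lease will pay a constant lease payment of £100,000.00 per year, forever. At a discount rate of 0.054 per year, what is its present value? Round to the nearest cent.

Level perpetuity: PV = C / r = £100,000.00 / 0.054 = £1,851,851.85

£1851851.85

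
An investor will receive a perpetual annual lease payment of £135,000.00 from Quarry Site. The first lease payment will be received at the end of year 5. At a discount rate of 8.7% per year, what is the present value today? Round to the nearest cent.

£1111466.40

Value at end of year 4: C / r = £135,000.00 / 0.087 = £1,551,724.1379
Discount to today: PV = £1,551,724.1379 / (1 + 0.087)^4 = £1,551,724.1379 / 1.396105 = £1,111,466.40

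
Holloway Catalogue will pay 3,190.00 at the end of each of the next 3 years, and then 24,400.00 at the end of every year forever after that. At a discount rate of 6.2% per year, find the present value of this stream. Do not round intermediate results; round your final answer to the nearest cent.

PV of 3-year annuity: 3,190.00 × [1 − (1+0.062)^−3] / 0.062 = 8495.45370
Perpetuity value at year 3: 24,400.00 / 0.062 = 393548.38710
PV of perpetuity: 393548.38710 / (1+0.062)^3 = 328567.48735
Total PV = 8495.45370 + 328567.48735 = 337062.94105

337062.94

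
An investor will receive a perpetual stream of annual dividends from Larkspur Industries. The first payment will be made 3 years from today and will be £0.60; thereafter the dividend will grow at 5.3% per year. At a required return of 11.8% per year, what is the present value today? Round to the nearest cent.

£7.39

Value at end of year 2: C₁ / (r − g) = £0.60 / (0.118 − 0.053) = £9.2308
Discount to today: PV = £9.2308 / (1 + 0.118)^2 = £9.2308 / 1.249924 = £7.39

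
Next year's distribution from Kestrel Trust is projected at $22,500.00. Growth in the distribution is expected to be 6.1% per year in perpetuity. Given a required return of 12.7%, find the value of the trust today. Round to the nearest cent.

$340909.09

Growing perpetuity: P = D₁ / (r − g) = $22,500.0000 / (0.127 − 0.061) = $340,909.09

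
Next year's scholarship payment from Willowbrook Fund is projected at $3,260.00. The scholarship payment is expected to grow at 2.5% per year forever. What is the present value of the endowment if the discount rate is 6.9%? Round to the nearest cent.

Growing perpetuity: P = D₁ / (r − g) = $3,260.0000 / (0.069 − 0.025) = $74,090.91

$74090.91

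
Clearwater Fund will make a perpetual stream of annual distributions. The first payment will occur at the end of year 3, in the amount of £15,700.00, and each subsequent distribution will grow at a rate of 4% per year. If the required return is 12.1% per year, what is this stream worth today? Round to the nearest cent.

£154242.27

Value at end of year 2: C₁ / (r − g) = £15,700.00 / (0.121 − 0.04) = £193,827.1605
Discount to today: PV = £193,827.1605 / (1 + 0.121)^2 = £193,827.1605 / 1.256641 = £154,242.27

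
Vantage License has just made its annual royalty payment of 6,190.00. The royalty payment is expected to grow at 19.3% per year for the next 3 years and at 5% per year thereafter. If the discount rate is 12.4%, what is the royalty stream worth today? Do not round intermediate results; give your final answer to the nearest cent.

D_1 = 7384.67000
D_2 = 8809.91131
D_3 = 10510.22419
Terminal value at year 3: TV = D_3×(1+g_2)/(r−g_2) = 11035.73540/0.074 = 149131.55949
P_0 = D_1/(1+r)^1 + D_2/(1+r)^2 + D_3/(1+r)^3 + TV/(1+r)^3
    = 6569.99110 + 6973.30906 + 7401.38586 + 105019.66429 = 125964.35032

125964.35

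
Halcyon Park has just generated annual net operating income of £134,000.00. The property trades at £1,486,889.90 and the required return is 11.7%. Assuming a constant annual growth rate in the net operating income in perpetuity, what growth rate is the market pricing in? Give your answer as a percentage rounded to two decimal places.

2.47%

P = D₀(1+g)/(r−g) ⇒ P(r−g) = D₀(1+g) ⇒ g(P+D₀) = P·r − D₀
g = (P·r − D₀)/(P + D₀) = (£1,486,889.90×0.117 − £134,000.00) / (£1,486,889.90 + £134,000.00) = 0.024657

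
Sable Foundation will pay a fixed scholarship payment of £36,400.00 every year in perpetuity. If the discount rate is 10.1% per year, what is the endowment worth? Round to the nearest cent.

Level perpetuity: PV = C / r = £36,400.00 / 0.101 = £360,396.04

£360396.04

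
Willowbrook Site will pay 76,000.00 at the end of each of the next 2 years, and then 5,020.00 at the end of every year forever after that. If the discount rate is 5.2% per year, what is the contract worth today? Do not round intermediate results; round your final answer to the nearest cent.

PV of 2-year annuity: 76,000.00 × [1 − (1+0.052)^−2] / 0.052 = 140915.72814
Perpetuity value at year 2: 5,020.00 / 0.052 = 96538.46154
PV of perpetuity: 96538.46154 / (1+0.052)^2 = 87230.60686
Total PV = 140915.72814 + 87230.60686 = 228146.33501

228146.34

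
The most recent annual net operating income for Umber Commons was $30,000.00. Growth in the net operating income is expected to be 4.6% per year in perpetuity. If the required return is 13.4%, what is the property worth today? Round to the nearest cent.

D₁ = D₀ × (1 + g) = $30,000.00 × 1.046 = $31,380.0000
Growing perpetuity: P = D₁ / (r − g) = $31,380.0000 / (0.134 − 0.046) = $356,590.91

$356590.91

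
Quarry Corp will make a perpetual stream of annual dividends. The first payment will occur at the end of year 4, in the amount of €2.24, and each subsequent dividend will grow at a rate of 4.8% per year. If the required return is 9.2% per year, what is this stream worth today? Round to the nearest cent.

€39.10

Value at end of year 3: C₁ / (r − g) = €2.24 / (0.092 − 0.048) = €50.9091
Discount to today: PV = €50.9091 / (1 + 0.092)^3 = €50.9091 / 1.302171 = €39.10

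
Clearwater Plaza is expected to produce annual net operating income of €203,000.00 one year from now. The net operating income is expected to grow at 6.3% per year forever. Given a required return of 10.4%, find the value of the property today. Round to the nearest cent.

Growing perpetuity: P = D₁ / (r − g) = €203,000.0000 / (0.104 − 0.063) = €4,951,219.51

€4951219.51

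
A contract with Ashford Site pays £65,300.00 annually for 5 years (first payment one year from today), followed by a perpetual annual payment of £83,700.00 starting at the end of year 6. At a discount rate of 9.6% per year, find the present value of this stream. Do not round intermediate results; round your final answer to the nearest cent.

PV of 5-year annuity: £65,300.00 × [1 − (1+0.096)^−5] / 0.096 = 250088.78855
Perpetuity value at year 5: £83,700.00 / 0.096 = 871875.00000
PV of perpetuity: 871875.00000 / (1+0.096)^5 = 551317.08879
Total PV = 250088.78855 + 551317.08879 = 801405.87735

£801405.88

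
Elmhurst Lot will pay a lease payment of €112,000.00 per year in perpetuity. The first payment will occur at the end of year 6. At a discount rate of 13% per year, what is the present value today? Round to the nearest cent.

€467608.56

Value at end of year 5: C / r = €112,000.00 / 0.13 = €861,538.4615
Discount to today: PV = €861,538.4615 / (1 + 0.13)^5 = €861,538.4615 / 1.842435 = €467,608.56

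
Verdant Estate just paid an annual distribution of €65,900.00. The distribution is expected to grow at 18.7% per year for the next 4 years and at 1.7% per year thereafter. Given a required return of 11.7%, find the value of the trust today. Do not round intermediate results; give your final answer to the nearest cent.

€1162234.54

D_1 = 78223.30000
D_2 = 92851.05710
D_3 = 110214.20478
D_4 = 130824.26107
Terminal value at year 4: TV = D_4×(1+g_2)/(r−g_2) = 133048.27351/0.1 = 1330482.73509
P_0 = D_1/(1+r)^1 + D_2/(1+r)^2 + D_3/(1+r)^3 + D_4/(1+r)^4 + TV/(1+r)^4
    = 70029.81200 + 74418.43047 + 79082.07428 + 84037.97867 + 854666.24306 = 1162234.53848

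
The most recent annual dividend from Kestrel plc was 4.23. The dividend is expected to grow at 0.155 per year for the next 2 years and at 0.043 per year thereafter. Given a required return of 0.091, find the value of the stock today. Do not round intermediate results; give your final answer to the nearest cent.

112.23

D_1 = 4.88565
D_2 = 5.64293
Terminal value at year 2: TV = D_2×(1+g_2)/(r−g_2) = 5.88557/0.048 = 122.61607
P_0 = D_1/(1+r)^1 + D_2/(1+r)^2 + TV/(1+r)^2
    = 4.47814 + 4.74083 + 103.01439 = 112.23337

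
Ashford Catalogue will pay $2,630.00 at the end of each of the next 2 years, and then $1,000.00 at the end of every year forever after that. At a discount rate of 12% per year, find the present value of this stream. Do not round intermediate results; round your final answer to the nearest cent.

PV of 2-year annuity: $2,630.00 × [1 − (1+0.12)^−2] / 0.12 = 4444.83418
Perpetuity value at year 2: $1,000.00 / 0.12 = 8333.33333
PV of perpetuity: 8333.33333 / (1+0.12)^2 = 6643.28231
Total PV = 4444.83418 + 6643.28231 = 11088.11650

$11088.12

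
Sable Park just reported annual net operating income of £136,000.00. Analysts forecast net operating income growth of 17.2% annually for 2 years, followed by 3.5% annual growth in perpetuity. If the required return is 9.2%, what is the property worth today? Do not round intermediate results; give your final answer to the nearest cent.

D_1 = 159392.00000
D_2 = 186807.42400
Terminal value at year 2: TV = D_2×(1+g_2)/(r−g_2) = 193345.68384/0.057 = 3392029.54105
P_0 = D_1/(1+r)^1 + D_2/(1+r)^2 + TV/(1+r)^2
    = 145963.36996 + 156656.65714 + 2844555.09018 = 3147175.11728

£3147175.12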